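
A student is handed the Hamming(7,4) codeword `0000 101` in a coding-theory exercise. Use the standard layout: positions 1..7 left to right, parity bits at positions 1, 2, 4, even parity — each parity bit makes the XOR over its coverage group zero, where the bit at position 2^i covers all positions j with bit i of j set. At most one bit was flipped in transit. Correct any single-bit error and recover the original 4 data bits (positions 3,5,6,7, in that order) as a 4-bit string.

s1: b1⊕b3⊕b5⊕b7 = 0⊕0⊕1⊕1 = 0
s2: b2⊕b3⊕b6⊕b7 = 0⊕0⊕0⊕1 = 1
s4: b4⊕b5⊕b6⊕b7 = 0⊕1⊕0⊕1 = 0
Syndrome (s4...s1) = 010 → position 2.
Flip bit 2: corrected codeword = 0100101
Data bits at positions 3,5,6,7: 0101

0101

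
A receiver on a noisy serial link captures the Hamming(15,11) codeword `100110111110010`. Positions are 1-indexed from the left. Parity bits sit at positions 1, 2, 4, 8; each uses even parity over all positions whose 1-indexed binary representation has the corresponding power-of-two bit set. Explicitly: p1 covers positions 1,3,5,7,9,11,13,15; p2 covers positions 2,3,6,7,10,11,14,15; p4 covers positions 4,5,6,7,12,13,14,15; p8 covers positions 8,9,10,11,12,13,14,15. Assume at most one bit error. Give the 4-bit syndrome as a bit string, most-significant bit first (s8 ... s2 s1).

1001

s1: b1⊕b3⊕b5⊕b7⊕b9⊕b11⊕b13⊕b15 = 1⊕0⊕1⊕1⊕1⊕1⊕0⊕0 = 1
s2: b2⊕b3⊕b6⊕b7⊕b10⊕b11⊕b14⊕b15 = 0⊕0⊕0⊕1⊕1⊕1⊕1⊕0 = 0
s4: b4⊕b5⊕b6⊕b7⊕b12⊕b13⊕b14⊕b15 = 1⊕1⊕0⊕1⊕0⊕0⊕1⊕0 = 0
s8: b8⊕b9⊕b10⊕b11⊕b12⊕b13⊕b14⊕b15 = 1⊕1⊕1⊕1⊕0⊕0⊕1⊕0 = 1
Syndrome (s8...s1) = 1001 → position 9.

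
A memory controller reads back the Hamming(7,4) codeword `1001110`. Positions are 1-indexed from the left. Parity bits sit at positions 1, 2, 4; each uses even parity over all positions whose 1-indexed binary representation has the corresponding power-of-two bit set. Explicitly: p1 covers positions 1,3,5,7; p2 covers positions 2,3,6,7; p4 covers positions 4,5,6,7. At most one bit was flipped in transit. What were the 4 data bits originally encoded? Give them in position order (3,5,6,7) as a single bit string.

0100

s1: b1⊕b3⊕b5⊕b7 = 1⊕0⊕1⊕0 = 0
s2: b2⊕b3⊕b6⊕b7 = 0⊕0⊕1⊕0 = 1
s4: b4⊕b5⊕b6⊕b7 = 1⊕1⊕1⊕0 = 1
Syndrome (s4...s1) = 110 → position 6.
Flip bit 6: corrected codeword = 1001100
Data bits at positions 3,5,6,7: 0100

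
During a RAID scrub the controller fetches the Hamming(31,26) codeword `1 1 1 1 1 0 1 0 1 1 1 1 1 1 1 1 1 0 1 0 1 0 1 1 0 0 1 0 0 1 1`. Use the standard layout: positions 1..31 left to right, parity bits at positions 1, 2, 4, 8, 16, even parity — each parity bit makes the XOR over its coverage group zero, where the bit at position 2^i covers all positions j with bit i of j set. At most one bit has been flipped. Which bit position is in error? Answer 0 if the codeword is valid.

s1: b1⊕b3⊕b5⊕b7⊕b9⊕b11⊕b13⊕b15⊕b17⊕b19⊕b21⊕b23⊕b25⊕b27⊕b29⊕b31 = 1⊕1⊕1⊕1⊕1⊕1⊕1⊕1⊕1⊕1⊕1⊕1⊕0⊕1⊕0⊕1 = 0
s2: b2⊕b3⊕b6⊕b7⊕b10⊕b11⊕b14⊕b15⊕b18⊕b19⊕b22⊕b23⊕b26⊕b27⊕b30⊕b31 = 1⊕1⊕0⊕1⊕1⊕1⊕1⊕1⊕0⊕1⊕0⊕1⊕0⊕1⊕1⊕1 = 0
s4: b4⊕b5⊕b6⊕b7⊕b12⊕b13⊕b14⊕b15⊕b20⊕b21⊕b22⊕b23⊕b28⊕b29⊕b30⊕b31 = 1⊕1⊕0⊕1⊕1⊕1⊕1⊕1⊕0⊕1⊕0⊕1⊕0⊕0⊕1⊕1 = 1
s8: b8⊕b9⊕b10⊕b11⊕b12⊕b13⊕b14⊕b15⊕b24⊕b25⊕b26⊕b27⊕b28⊕b29⊕b30⊕b31 = 0⊕1⊕1⊕1⊕1⊕1⊕1⊕1⊕1⊕0⊕0⊕1⊕0⊕0⊕1⊕1 = 1
s16: b16⊕b17⊕b18⊕b19⊕b20⊕b21⊕b22⊕b23⊕b24⊕b25⊕b26⊕b27⊕b28⊕b29⊕b30⊕b31 = 1⊕1⊕0⊕1⊕0⊕1⊕0⊕1⊕1⊕0⊕0⊕1⊕0⊕0⊕1⊕1 = 1
Syndrome (s16...s1) = 11100 → position 28.

28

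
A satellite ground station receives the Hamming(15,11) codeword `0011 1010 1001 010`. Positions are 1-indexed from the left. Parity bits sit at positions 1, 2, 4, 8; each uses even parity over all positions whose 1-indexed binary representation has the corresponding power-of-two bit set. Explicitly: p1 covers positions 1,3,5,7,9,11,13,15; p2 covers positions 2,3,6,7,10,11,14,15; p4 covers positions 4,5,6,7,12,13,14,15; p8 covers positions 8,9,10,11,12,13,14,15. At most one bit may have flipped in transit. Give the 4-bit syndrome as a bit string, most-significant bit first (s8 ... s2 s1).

s1: b1⊕b3⊕b5⊕b7⊕b9⊕b11⊕b13⊕b15 = 0⊕1⊕1⊕1⊕1⊕0⊕0⊕0 = 0
s2: b2⊕b3⊕b6⊕b7⊕b10⊕b11⊕b14⊕b15 = 0⊕1⊕0⊕1⊕0⊕0⊕1⊕0 = 1
s4: b4⊕b5⊕b6⊕b7⊕b12⊕b13⊕b14⊕b15 = 1⊕1⊕0⊕1⊕1⊕0⊕1⊕0 = 1
s8: b8⊕b9⊕b10⊕b11⊕b12⊕b13⊕b14⊕b15 = 0⊕1⊕0⊕0⊕1⊕0⊕1⊕0 = 1
Syndrome (s8...s1) = 1110 → position 14.

1110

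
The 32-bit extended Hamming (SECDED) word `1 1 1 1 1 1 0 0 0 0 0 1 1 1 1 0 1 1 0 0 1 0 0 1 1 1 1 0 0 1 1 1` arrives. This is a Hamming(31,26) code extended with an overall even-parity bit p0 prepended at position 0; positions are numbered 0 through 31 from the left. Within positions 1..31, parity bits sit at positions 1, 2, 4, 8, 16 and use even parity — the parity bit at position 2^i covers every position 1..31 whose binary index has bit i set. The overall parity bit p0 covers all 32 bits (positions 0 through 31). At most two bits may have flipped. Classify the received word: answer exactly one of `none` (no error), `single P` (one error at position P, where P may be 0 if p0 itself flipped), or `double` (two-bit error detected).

none

s1: b1⊕b3⊕b5⊕b7⊕b9⊕b11⊕b13⊕b15⊕b17⊕b19⊕b21⊕b23⊕b25⊕b27⊕b29⊕b31 = 1⊕1⊕1⊕0⊕0⊕1⊕1⊕0⊕1⊕0⊕0⊕1⊕1⊕0⊕1⊕1 = 0
s2: b2⊕b3⊕b6⊕b7⊕b10⊕b11⊕b14⊕b15⊕b18⊕b19⊕b22⊕b23⊕b26⊕b27⊕b30⊕b31 = 1⊕1⊕0⊕0⊕0⊕1⊕1⊕0⊕0⊕0⊕0⊕1⊕1⊕0⊕1⊕1 = 0
s4: b4⊕b5⊕b6⊕b7⊕b12⊕b13⊕b14⊕b15⊕b20⊕b21⊕b22⊕b23⊕b28⊕b29⊕b30⊕b31 = 1⊕1⊕0⊕0⊕1⊕1⊕1⊕0⊕1⊕0⊕0⊕1⊕0⊕1⊕1⊕1 = 0
s8: b8⊕b9⊕b10⊕b11⊕b12⊕b13⊕b14⊕b15⊕b24⊕b25⊕b26⊕b27⊕b28⊕b29⊕b30⊕b31 = 0⊕0⊕0⊕1⊕1⊕1⊕1⊕0⊕1⊕1⊕1⊕0⊕0⊕1⊕1⊕1 = 0
s16: b16⊕b17⊕b18⊕b19⊕b20⊕b21⊕b22⊕b23⊕b24⊕b25⊕b26⊕b27⊕b28⊕b29⊕b30⊕b31 = 1⊕1⊕0⊕0⊕1⊕0⊕0⊕1⊕1⊕1⊕1⊕0⊕0⊕1⊕1⊕1 = 0
Syndrome (s16...s1) = 00000 → position 0 (no error).
Overall parity (XOR of all 32 bits, including p0): 1⊕1⊕1⊕1⊕1⊕1⊕0⊕0⊕0⊕0⊕0⊕1⊕1⊕1⊕1⊕0⊕1⊕1⊕0⊕0⊕1⊕0⊕0⊕1⊕1⊕1⊕1⊕0⊕0⊕1⊕1⊕1 = 0
Overall=0, syndrome position=0 → no error.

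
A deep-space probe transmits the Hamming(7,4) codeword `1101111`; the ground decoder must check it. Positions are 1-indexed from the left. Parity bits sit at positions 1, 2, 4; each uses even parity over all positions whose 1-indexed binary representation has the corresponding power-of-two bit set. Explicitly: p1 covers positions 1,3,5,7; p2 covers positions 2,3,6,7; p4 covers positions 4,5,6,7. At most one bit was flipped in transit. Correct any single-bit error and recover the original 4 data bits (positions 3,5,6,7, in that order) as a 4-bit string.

s1: b1⊕b3⊕b5⊕b7 = 1⊕0⊕1⊕1 = 1
s2: b2⊕b3⊕b6⊕b7 = 1⊕0⊕1⊕1 = 1
s4: b4⊕b5⊕b6⊕b7 = 1⊕1⊕1⊕1 = 0
Syndrome (s4...s1) = 011 → position 3.
Flip bit 3: corrected codeword = 1111111
Data bits at positions 3,5,6,7: 1111

1111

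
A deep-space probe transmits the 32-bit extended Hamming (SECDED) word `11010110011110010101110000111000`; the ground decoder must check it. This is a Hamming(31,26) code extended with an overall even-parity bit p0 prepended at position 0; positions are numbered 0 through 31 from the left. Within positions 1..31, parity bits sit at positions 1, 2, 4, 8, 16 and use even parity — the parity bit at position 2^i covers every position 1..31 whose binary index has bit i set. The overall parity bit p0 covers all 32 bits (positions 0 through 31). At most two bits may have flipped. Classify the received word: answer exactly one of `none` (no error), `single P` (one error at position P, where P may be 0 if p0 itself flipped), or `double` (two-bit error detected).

single 20

s1: b1⊕b3⊕b5⊕b7⊕b9⊕b11⊕b13⊕b15⊕b17⊕b19⊕b21⊕b23⊕b25⊕b27⊕b29⊕b31 = 1⊕1⊕1⊕0⊕1⊕1⊕0⊕1⊕1⊕1⊕1⊕0⊕0⊕1⊕0⊕0 = 0
s2: b2⊕b3⊕b6⊕b7⊕b10⊕b11⊕b14⊕b15⊕b18⊕b19⊕b22⊕b23⊕b26⊕b27⊕b30⊕b31 = 0⊕1⊕1⊕0⊕1⊕1⊕0⊕1⊕0⊕1⊕0⊕0⊕1⊕1⊕0⊕0 = 0
s4: b4⊕b5⊕b6⊕b7⊕b12⊕b13⊕b14⊕b15⊕b20⊕b21⊕b22⊕b23⊕b28⊕b29⊕b30⊕b31 = 0⊕1⊕1⊕0⊕1⊕0⊕0⊕1⊕1⊕1⊕0⊕0⊕1⊕0⊕0⊕0 = 1
s8: b8⊕b9⊕b10⊕b11⊕b12⊕b13⊕b14⊕b15⊕b24⊕b25⊕b26⊕b27⊕b28⊕b29⊕b30⊕b31 = 0⊕1⊕1⊕1⊕1⊕0⊕0⊕1⊕0⊕0⊕1⊕1⊕1⊕0⊕0⊕0 = 0
s16: b16⊕b17⊕b18⊕b19⊕b20⊕b21⊕b22⊕b23⊕b24⊕b25⊕b26⊕b27⊕b28⊕b29⊕b30⊕b31 = 0⊕1⊕0⊕1⊕1⊕1⊕0⊕0⊕0⊕0⊕1⊕1⊕1⊕0⊕0⊕0 = 1
Syndrome (s16...s1) = 10100 → position 20.
Overall parity (XOR of all 32 bits, including p0): 1⊕1⊕0⊕1⊕0⊕1⊕1⊕0⊕0⊕1⊕1⊕1⊕1⊕0⊕0⊕1⊕0⊕1⊕0⊕1⊕1⊕1⊕0⊕0⊕0⊕0⊕1⊕1⊕1⊕0⊕0⊕0 = 1
Overall=1, syndrome position=20 → single-bit error at position 20.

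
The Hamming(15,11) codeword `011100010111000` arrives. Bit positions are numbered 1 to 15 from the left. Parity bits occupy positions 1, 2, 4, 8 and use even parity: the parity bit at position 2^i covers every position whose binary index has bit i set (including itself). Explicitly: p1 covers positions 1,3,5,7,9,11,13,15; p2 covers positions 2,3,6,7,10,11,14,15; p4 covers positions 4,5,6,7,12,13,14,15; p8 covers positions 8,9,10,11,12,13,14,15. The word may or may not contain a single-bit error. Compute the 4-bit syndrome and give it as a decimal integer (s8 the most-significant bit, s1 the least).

s1: b1⊕b3⊕b5⊕b7⊕b9⊕b11⊕b13⊕b15 = 0⊕1⊕0⊕0⊕0⊕1⊕0⊕0 = 0
s2: b2⊕b3⊕b6⊕b7⊕b10⊕b11⊕b14⊕b15 = 1⊕1⊕0⊕0⊕1⊕1⊕0⊕0 = 0
s4: b4⊕b5⊕b6⊕b7⊕b12⊕b13⊕b14⊕b15 = 1⊕0⊕0⊕0⊕1⊕0⊕0⊕0 = 0
s8: b8⊕b9⊕b10⊕b11⊕b12⊕b13⊕b14⊕b15 = 1⊕0⊕1⊕1⊕1⊕0⊕0⊕0 = 0
Syndrome (s8...s1) = 0000 → position 0 (no error).

0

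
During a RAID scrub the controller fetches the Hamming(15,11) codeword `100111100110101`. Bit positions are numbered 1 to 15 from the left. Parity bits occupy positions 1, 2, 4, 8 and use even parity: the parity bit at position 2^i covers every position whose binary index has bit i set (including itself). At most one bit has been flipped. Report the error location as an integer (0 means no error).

s1: b1⊕b3⊕b5⊕b7⊕b9⊕b11⊕b13⊕b15 = 1⊕0⊕1⊕1⊕0⊕1⊕1⊕1 = 0
s2: b2⊕b3⊕b6⊕b7⊕b10⊕b11⊕b14⊕b15 = 0⊕0⊕1⊕1⊕1⊕1⊕0⊕1 = 1
s4: b4⊕b5⊕b6⊕b7⊕b12⊕b13⊕b14⊕b15 = 1⊕1⊕1⊕1⊕0⊕1⊕0⊕1 = 0
s8: b8⊕b9⊕b10⊕b11⊕b12⊕b13⊕b14⊕b15 = 0⊕0⊕1⊕1⊕0⊕1⊕0⊕1 = 0
Syndrome (s8...s1) = 0010 → position 2.

2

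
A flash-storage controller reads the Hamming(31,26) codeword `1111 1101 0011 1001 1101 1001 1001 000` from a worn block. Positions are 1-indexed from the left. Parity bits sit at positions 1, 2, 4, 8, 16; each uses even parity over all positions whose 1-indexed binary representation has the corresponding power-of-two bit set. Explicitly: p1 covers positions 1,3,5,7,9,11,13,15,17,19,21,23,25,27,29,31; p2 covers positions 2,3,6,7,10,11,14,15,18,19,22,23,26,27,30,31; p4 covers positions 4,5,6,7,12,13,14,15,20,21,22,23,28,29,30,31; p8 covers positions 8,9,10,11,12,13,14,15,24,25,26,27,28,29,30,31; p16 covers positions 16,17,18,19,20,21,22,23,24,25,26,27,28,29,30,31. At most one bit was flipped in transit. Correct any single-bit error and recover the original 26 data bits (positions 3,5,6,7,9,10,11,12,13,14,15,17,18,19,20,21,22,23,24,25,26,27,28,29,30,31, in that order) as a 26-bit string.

11100111100110110011001000

s1: b1⊕b3⊕b5⊕b7⊕b9⊕b11⊕b13⊕b15⊕b17⊕b19⊕b21⊕b23⊕b25⊕b27⊕b29⊕b31 = 1⊕1⊕1⊕0⊕0⊕1⊕1⊕0⊕1⊕0⊕1⊕0⊕1⊕0⊕0⊕0 = 0
s2: b2⊕b3⊕b6⊕b7⊕b10⊕b11⊕b14⊕b15⊕b18⊕b19⊕b22⊕b23⊕b26⊕b27⊕b30⊕b31 = 1⊕1⊕1⊕0⊕0⊕1⊕0⊕0⊕1⊕0⊕0⊕0⊕0⊕0⊕0⊕0 = 1
s4: b4⊕b5⊕b6⊕b7⊕b12⊕b13⊕b14⊕b15⊕b20⊕b21⊕b22⊕b23⊕b28⊕b29⊕b30⊕b31 = 1⊕1⊕1⊕0⊕1⊕1⊕0⊕0⊕1⊕1⊕0⊕0⊕1⊕0⊕0⊕0 = 0
s8: b8⊕b9⊕b10⊕b11⊕b12⊕b13⊕b14⊕b15⊕b24⊕b25⊕b26⊕b27⊕b28⊕b29⊕b30⊕b31 = 1⊕0⊕0⊕1⊕1⊕1⊕0⊕0⊕1⊕1⊕0⊕0⊕1⊕0⊕0⊕0 = 1
s16: b16⊕b17⊕b18⊕b19⊕b20⊕b21⊕b22⊕b23⊕b24⊕b25⊕b26⊕b27⊕b28⊕b29⊕b30⊕b31 = 1⊕1⊕1⊕0⊕1⊕1⊕0⊕0⊕1⊕1⊕0⊕0⊕1⊕0⊕0⊕0 = 0
Syndrome (s16...s1) = 01010 → position 10.
Flip bit 10: corrected codeword = 1111110101111001110110011001000
Data bits at positions 3,5,6,7,9,10,11,12,13,14,15,17,18,19,20,21,22,23,24,25,26,27,28,29,30,31: 11100111100110110011001000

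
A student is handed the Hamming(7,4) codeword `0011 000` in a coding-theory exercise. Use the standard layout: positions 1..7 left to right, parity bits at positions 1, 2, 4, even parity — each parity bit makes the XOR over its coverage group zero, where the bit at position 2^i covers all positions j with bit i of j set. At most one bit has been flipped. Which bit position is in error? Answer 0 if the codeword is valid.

7

s1: b1⊕b3⊕b5⊕b7 = 0⊕1⊕0⊕0 = 1
s2: b2⊕b3⊕b6⊕b7 = 0⊕1⊕0⊕0 = 1
s4: b4⊕b5⊕b6⊕b7 = 1⊕0⊕0⊕0 = 1
Syndrome (s4...s1) = 111 → position 7.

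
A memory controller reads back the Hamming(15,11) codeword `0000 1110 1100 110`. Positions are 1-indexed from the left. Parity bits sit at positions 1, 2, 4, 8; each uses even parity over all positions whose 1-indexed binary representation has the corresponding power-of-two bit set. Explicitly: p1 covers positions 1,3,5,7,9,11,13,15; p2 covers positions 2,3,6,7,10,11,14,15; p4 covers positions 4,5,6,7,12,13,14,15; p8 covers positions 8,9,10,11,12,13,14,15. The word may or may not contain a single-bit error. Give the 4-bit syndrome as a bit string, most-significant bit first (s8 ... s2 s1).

0100

s1: b1⊕b3⊕b5⊕b7⊕b9⊕b11⊕b13⊕b15 = 0⊕0⊕1⊕1⊕1⊕0⊕1⊕0 = 0
s2: b2⊕b3⊕b6⊕b7⊕b10⊕b11⊕b14⊕b15 = 0⊕0⊕1⊕1⊕1⊕0⊕1⊕0 = 0
s4: b4⊕b5⊕b6⊕b7⊕b12⊕b13⊕b14⊕b15 = 0⊕1⊕1⊕1⊕0⊕1⊕1⊕0 = 1
s8: b8⊕b9⊕b10⊕b11⊕b12⊕b13⊕b14⊕b15 = 0⊕1⊕1⊕0⊕0⊕1⊕1⊕0 = 0
Syndrome (s8...s1) = 0100 → position 4.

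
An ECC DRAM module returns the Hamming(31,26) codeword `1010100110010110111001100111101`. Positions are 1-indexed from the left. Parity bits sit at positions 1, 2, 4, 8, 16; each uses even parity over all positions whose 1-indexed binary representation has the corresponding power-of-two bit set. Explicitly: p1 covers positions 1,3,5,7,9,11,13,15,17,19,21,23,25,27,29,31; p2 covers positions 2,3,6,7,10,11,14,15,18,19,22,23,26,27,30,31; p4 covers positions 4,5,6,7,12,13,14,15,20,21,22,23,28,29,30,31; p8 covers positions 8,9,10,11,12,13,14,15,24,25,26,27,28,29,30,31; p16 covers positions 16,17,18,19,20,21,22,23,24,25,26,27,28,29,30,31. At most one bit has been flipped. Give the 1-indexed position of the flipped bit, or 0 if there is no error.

s1: b1⊕b3⊕b5⊕b7⊕b9⊕b11⊕b13⊕b15⊕b17⊕b19⊕b21⊕b23⊕b25⊕b27⊕b29⊕b31 = 1⊕1⊕1⊕0⊕1⊕0⊕0⊕1⊕1⊕1⊕0⊕1⊕0⊕1⊕1⊕1 = 1
s2: b2⊕b3⊕b6⊕b7⊕b10⊕b11⊕b14⊕b15⊕b18⊕b19⊕b22⊕b23⊕b26⊕b27⊕b30⊕b31 = 0⊕1⊕0⊕0⊕0⊕0⊕1⊕1⊕1⊕1⊕1⊕1⊕1⊕1⊕0⊕1 = 0
s4: b4⊕b5⊕b6⊕b7⊕b12⊕b13⊕b14⊕b15⊕b20⊕b21⊕b22⊕b23⊕b28⊕b29⊕b30⊕b31 = 0⊕1⊕0⊕0⊕1⊕0⊕1⊕1⊕0⊕0⊕1⊕1⊕1⊕1⊕0⊕1 = 1
s8: b8⊕b9⊕b10⊕b11⊕b12⊕b13⊕b14⊕b15⊕b24⊕b25⊕b26⊕b27⊕b28⊕b29⊕b30⊕b31 = 1⊕1⊕0⊕0⊕1⊕0⊕1⊕1⊕0⊕0⊕1⊕1⊕1⊕1⊕0⊕1 = 0
s16: b16⊕b17⊕b18⊕b19⊕b20⊕b21⊕b22⊕b23⊕b24⊕b25⊕b26⊕b27⊕b28⊕b29⊕b30⊕b31 = 0⊕1⊕1⊕1⊕0⊕0⊕1⊕1⊕0⊕0⊕1⊕1⊕1⊕1⊕0⊕1 = 0
Syndrome (s16...s1) = 00101 → position 5.

5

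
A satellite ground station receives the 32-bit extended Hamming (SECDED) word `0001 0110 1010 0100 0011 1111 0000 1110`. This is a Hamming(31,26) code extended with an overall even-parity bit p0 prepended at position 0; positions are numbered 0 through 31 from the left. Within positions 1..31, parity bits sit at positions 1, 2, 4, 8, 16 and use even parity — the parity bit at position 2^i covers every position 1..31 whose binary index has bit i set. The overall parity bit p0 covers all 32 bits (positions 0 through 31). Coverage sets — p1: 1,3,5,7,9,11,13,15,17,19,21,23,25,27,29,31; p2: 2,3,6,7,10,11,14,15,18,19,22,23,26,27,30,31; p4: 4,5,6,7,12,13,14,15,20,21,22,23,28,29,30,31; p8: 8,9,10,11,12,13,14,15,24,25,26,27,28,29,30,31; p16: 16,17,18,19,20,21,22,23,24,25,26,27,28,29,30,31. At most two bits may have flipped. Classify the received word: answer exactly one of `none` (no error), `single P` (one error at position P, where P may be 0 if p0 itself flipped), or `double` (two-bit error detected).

single 17

s1: b1⊕b3⊕b5⊕b7⊕b9⊕b11⊕b13⊕b15⊕b17⊕b19⊕b21⊕b23⊕b25⊕b27⊕b29⊕b31 = 0⊕1⊕1⊕0⊕0⊕0⊕1⊕0⊕0⊕1⊕1⊕1⊕0⊕0⊕1⊕0 = 1
s2: b2⊕b3⊕b6⊕b7⊕b10⊕b11⊕b14⊕b15⊕b18⊕b19⊕b22⊕b23⊕b26⊕b27⊕b30⊕b31 = 0⊕1⊕1⊕0⊕1⊕0⊕0⊕0⊕1⊕1⊕1⊕1⊕0⊕0⊕1⊕0 = 0
s4: b4⊕b5⊕b6⊕b7⊕b12⊕b13⊕b14⊕b15⊕b20⊕b21⊕b22⊕b23⊕b28⊕b29⊕b30⊕b31 = 0⊕1⊕1⊕0⊕0⊕1⊕0⊕0⊕1⊕1⊕1⊕1⊕1⊕1⊕1⊕0 = 0
s8: b8⊕b9⊕b10⊕b11⊕b12⊕b13⊕b14⊕b15⊕b24⊕b25⊕b26⊕b27⊕b28⊕b29⊕b30⊕b31 = 1⊕0⊕1⊕0⊕0⊕1⊕0⊕0⊕0⊕0⊕0⊕0⊕1⊕1⊕1⊕0 = 0
s16: b16⊕b17⊕b18⊕b19⊕b20⊕b21⊕b22⊕b23⊕b24⊕b25⊕b26⊕b27⊕b28⊕b29⊕b30⊕b31 = 0⊕0⊕1⊕1⊕1⊕1⊕1⊕1⊕0⊕0⊕0⊕0⊕1⊕1⊕1⊕0 = 1
Syndrome (s16...s1) = 10001 → position 17.
Overall parity (XOR of all 32 bits, including p0): 0⊕0⊕0⊕1⊕0⊕1⊕1⊕0⊕1⊕0⊕1⊕0⊕0⊕1⊕0⊕0⊕0⊕0⊕1⊕1⊕1⊕1⊕1⊕1⊕0⊕0⊕0⊕0⊕1⊕1⊕1⊕0 = 1
Overall=1, syndrome position=17 → single-bit error at position 17.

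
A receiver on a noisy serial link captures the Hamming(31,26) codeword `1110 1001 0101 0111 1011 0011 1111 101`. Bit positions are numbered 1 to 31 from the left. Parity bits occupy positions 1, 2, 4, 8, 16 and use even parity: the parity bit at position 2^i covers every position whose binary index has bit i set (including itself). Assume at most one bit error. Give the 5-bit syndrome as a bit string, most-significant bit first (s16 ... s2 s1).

s1: b1⊕b3⊕b5⊕b7⊕b9⊕b11⊕b13⊕b15⊕b17⊕b19⊕b21⊕b23⊕b25⊕b27⊕b29⊕b31 = 1⊕1⊕1⊕0⊕0⊕0⊕0⊕1⊕1⊕1⊕0⊕1⊕1⊕1⊕1⊕1 = 1
s2: b2⊕b3⊕b6⊕b7⊕b10⊕b11⊕b14⊕b15⊕b18⊕b19⊕b22⊕b23⊕b26⊕b27⊕b30⊕b31 = 1⊕1⊕0⊕0⊕1⊕0⊕1⊕1⊕0⊕1⊕0⊕1⊕1⊕1⊕0⊕1 = 0
s4: b4⊕b5⊕b6⊕b7⊕b12⊕b13⊕b14⊕b15⊕b20⊕b21⊕b22⊕b23⊕b28⊕b29⊕b30⊕b31 = 0⊕1⊕0⊕0⊕1⊕0⊕1⊕1⊕1⊕0⊕0⊕1⊕1⊕1⊕0⊕1 = 1
s8: b8⊕b9⊕b10⊕b11⊕b12⊕b13⊕b14⊕b15⊕b24⊕b25⊕b26⊕b27⊕b28⊕b29⊕b30⊕b31 = 1⊕0⊕1⊕0⊕1⊕0⊕1⊕1⊕1⊕1⊕1⊕1⊕1⊕1⊕0⊕1 = 0
s16: b16⊕b17⊕b18⊕b19⊕b20⊕b21⊕b22⊕b23⊕b24⊕b25⊕b26⊕b27⊕b28⊕b29⊕b30⊕b31 = 1⊕1⊕0⊕1⊕1⊕0⊕0⊕1⊕1⊕1⊕1⊕1⊕1⊕1⊕0⊕1 = 0
Syndrome (s16...s1) = 00101 → position 5.

00101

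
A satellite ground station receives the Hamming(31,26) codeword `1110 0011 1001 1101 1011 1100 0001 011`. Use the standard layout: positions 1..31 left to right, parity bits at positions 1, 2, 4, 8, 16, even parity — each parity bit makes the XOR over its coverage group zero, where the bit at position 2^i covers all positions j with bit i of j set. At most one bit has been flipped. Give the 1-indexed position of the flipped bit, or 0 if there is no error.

s1: b1⊕b3⊕b5⊕b7⊕b9⊕b11⊕b13⊕b15⊕b17⊕b19⊕b21⊕b23⊕b25⊕b27⊕b29⊕b31 = 1⊕1⊕0⊕1⊕1⊕0⊕1⊕0⊕1⊕1⊕1⊕0⊕0⊕0⊕0⊕1 = 1
s2: b2⊕b3⊕b6⊕b7⊕b10⊕b11⊕b14⊕b15⊕b18⊕b19⊕b22⊕b23⊕b26⊕b27⊕b30⊕b31 = 1⊕1⊕0⊕1⊕0⊕0⊕1⊕0⊕0⊕1⊕1⊕0⊕0⊕0⊕1⊕1 = 0
s4: b4⊕b5⊕b6⊕b7⊕b12⊕b13⊕b14⊕b15⊕b20⊕b21⊕b22⊕b23⊕b28⊕b29⊕b30⊕b31 = 0⊕0⊕0⊕1⊕1⊕1⊕1⊕0⊕1⊕1⊕1⊕0⊕1⊕0⊕1⊕1 = 0
s8: b8⊕b9⊕b10⊕b11⊕b12⊕b13⊕b14⊕b15⊕b24⊕b25⊕b26⊕b27⊕b28⊕b29⊕b30⊕b31 = 1⊕1⊕0⊕0⊕1⊕1⊕1⊕0⊕0⊕0⊕0⊕0⊕1⊕0⊕1⊕1 = 0
s16: b16⊕b17⊕b18⊕b19⊕b20⊕b21⊕b22⊕b23⊕b24⊕b25⊕b26⊕b27⊕b28⊕b29⊕b30⊕b31 = 1⊕1⊕0⊕1⊕1⊕1⊕1⊕0⊕0⊕0⊕0⊕0⊕1⊕0⊕1⊕1 = 1
Syndrome (s16...s1) = 10001 → position 17.

17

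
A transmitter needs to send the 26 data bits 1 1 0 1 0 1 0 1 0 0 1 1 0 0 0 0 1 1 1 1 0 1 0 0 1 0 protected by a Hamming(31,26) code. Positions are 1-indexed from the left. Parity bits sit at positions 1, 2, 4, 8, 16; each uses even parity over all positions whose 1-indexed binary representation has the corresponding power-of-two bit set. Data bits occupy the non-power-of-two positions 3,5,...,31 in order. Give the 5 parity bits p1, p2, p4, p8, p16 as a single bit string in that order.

00111

Place data bits at non-power-of-two positions: b3=1, b5=1, b6=0, b7=1, b9=0, b10=1, b11=0, b12=1, b13=0, b14=0, b15=1, b17=1, b18=0, b19=0, b20=0, b21=0, b22=1, b23=1, b24=1, b25=1, b26=0, b27=1, b28=0, b29=0, b30=1, b31=0.
p1 = XOR of data positions {3,5,7,9,11,13,15,17,19,21,23,25,27,29,31} = 1⊕1⊕1⊕0⊕0⊕0⊕1⊕1⊕0⊕0⊕1⊕1⊕1⊕0⊕0 = 0
p2 = XOR of data positions {3,6,7,10,11,14,15,18,19,22,23,26,27,30,31} = 1⊕0⊕1⊕1⊕0⊕0⊕1⊕0⊕0⊕1⊕1⊕0⊕1⊕1⊕0 = 0
p4 = XOR of data positions {5,6,7,12,13,14,15,20,21,22,23,28,29,30,31} = 1⊕0⊕1⊕1⊕0⊕0⊕1⊕0⊕0⊕1⊕1⊕0⊕0⊕1⊕0 = 1
p8 = XOR of data positions {9,10,11,12,13,14,15,24,25,26,27,28,29,30,31} = 0⊕1⊕0⊕1⊕0⊕0⊕1⊕1⊕1⊕0⊕1⊕0⊕0⊕1⊕0 = 1
p16 = XOR of data positions {17,18,19,20,21,22,23,24,25,26,27,28,29,30,31} = 1⊕0⊕0⊕0⊕0⊕1⊕1⊕1⊕1⊕0⊕1⊕0⊕0⊕1⊕0 = 1
Parity bits p1,p2,p4,p8,p16 = 00111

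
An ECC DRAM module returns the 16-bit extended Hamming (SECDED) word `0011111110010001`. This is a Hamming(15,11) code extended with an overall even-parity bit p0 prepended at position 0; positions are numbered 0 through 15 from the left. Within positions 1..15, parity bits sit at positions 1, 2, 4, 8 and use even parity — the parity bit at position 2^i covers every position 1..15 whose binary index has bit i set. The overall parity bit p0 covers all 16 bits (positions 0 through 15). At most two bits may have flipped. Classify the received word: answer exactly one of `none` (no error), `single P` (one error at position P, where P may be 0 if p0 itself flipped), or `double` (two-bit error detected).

single 13

s1: b1⊕b3⊕b5⊕b7⊕b9⊕b11⊕b13⊕b15 = 0⊕1⊕1⊕1⊕0⊕1⊕0⊕1 = 1
s2: b2⊕b3⊕b6⊕b7⊕b10⊕b11⊕b14⊕b15 = 1⊕1⊕1⊕1⊕0⊕1⊕0⊕1 = 0
s4: b4⊕b5⊕b6⊕b7⊕b12⊕b13⊕b14⊕b15 = 1⊕1⊕1⊕1⊕0⊕0⊕0⊕1 = 1
s8: b8⊕b9⊕b10⊕b11⊕b12⊕b13⊕b14⊕b15 = 1⊕0⊕0⊕1⊕0⊕0⊕0⊕1 = 1
Syndrome (s8...s1) = 1101 → position 13.
Overall parity (XOR of all 16 bits, including p0): 0⊕0⊕1⊕1⊕1⊕1⊕1⊕1⊕1⊕0⊕0⊕1⊕0⊕0⊕0⊕1 = 1
Overall=1, syndrome position=13 → single-bit error at position 13.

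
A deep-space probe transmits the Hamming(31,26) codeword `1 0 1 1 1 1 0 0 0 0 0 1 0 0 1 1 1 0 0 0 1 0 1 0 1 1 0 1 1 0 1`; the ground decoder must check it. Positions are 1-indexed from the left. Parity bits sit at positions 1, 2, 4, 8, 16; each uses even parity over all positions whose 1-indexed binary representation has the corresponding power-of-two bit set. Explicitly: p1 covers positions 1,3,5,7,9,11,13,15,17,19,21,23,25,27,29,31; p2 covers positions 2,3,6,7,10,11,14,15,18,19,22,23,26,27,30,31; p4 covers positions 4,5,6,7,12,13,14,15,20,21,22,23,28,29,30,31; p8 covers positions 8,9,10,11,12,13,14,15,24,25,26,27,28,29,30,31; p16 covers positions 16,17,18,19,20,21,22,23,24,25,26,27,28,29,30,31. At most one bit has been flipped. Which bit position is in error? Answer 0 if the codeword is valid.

s1: b1⊕b3⊕b5⊕b7⊕b9⊕b11⊕b13⊕b15⊕b17⊕b19⊕b21⊕b23⊕b25⊕b27⊕b29⊕b31 = 1⊕1⊕1⊕0⊕0⊕0⊕0⊕1⊕1⊕0⊕1⊕1⊕1⊕0⊕1⊕1 = 0
s2: b2⊕b3⊕b6⊕b7⊕b10⊕b11⊕b14⊕b15⊕b18⊕b19⊕b22⊕b23⊕b26⊕b27⊕b30⊕b31 = 0⊕1⊕1⊕0⊕0⊕0⊕0⊕1⊕0⊕0⊕0⊕1⊕1⊕0⊕0⊕1 = 0
s4: b4⊕b5⊕b6⊕b7⊕b12⊕b13⊕b14⊕b15⊕b20⊕b21⊕b22⊕b23⊕b28⊕b29⊕b30⊕b31 = 1⊕1⊕1⊕0⊕1⊕0⊕0⊕1⊕0⊕1⊕0⊕1⊕1⊕1⊕0⊕1 = 0
s8: b8⊕b9⊕b10⊕b11⊕b12⊕b13⊕b14⊕b15⊕b24⊕b25⊕b26⊕b27⊕b28⊕b29⊕b30⊕b31 = 0⊕0⊕0⊕0⊕1⊕0⊕0⊕1⊕0⊕1⊕1⊕0⊕1⊕1⊕0⊕1 = 1
s16: b16⊕b17⊕b18⊕b19⊕b20⊕b21⊕b22⊕b23⊕b24⊕b25⊕b26⊕b27⊕b28⊕b29⊕b30⊕b31 = 1⊕1⊕0⊕0⊕0⊕1⊕0⊕1⊕0⊕1⊕1⊕0⊕1⊕1⊕0⊕1 = 1
Syndrome (s16...s1) = 11000 → position 24.

24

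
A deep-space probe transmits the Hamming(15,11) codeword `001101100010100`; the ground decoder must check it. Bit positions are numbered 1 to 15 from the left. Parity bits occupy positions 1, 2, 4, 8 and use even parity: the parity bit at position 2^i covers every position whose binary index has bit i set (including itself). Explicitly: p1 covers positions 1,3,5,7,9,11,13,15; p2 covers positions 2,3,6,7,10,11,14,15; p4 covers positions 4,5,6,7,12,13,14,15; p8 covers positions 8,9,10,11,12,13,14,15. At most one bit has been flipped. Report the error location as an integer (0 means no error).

0

s1: b1⊕b3⊕b5⊕b7⊕b9⊕b11⊕b13⊕b15 = 0⊕1⊕0⊕1⊕0⊕1⊕1⊕0 = 0
s2: b2⊕b3⊕b6⊕b7⊕b10⊕b11⊕b14⊕b15 = 0⊕1⊕1⊕1⊕0⊕1⊕0⊕0 = 0
s4: b4⊕b5⊕b6⊕b7⊕b12⊕b13⊕b14⊕b15 = 1⊕0⊕1⊕1⊕0⊕1⊕0⊕0 = 0
s8: b8⊕b9⊕b10⊕b11⊕b12⊕b13⊕b14⊕b15 = 0⊕0⊕0⊕1⊕0⊕1⊕0⊕0 = 0
Syndrome (s8...s1) = 0000 → position 0 (no error).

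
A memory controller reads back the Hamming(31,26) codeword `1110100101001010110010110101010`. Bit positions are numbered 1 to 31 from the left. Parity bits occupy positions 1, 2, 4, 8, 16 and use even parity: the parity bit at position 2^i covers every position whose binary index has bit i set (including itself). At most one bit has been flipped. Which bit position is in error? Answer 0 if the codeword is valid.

s1: b1⊕b3⊕b5⊕b7⊕b9⊕b11⊕b13⊕b15⊕b17⊕b19⊕b21⊕b23⊕b25⊕b27⊕b29⊕b31 = 1⊕1⊕1⊕0⊕0⊕0⊕1⊕1⊕1⊕0⊕1⊕1⊕0⊕0⊕0⊕0 = 0
s2: b2⊕b3⊕b6⊕b7⊕b10⊕b11⊕b14⊕b15⊕b18⊕b19⊕b22⊕b23⊕b26⊕b27⊕b30⊕b31 = 1⊕1⊕0⊕0⊕1⊕0⊕0⊕1⊕1⊕0⊕0⊕1⊕1⊕0⊕1⊕0 = 0
s4: b4⊕b5⊕b6⊕b7⊕b12⊕b13⊕b14⊕b15⊕b20⊕b21⊕b22⊕b23⊕b28⊕b29⊕b30⊕b31 = 0⊕1⊕0⊕0⊕0⊕1⊕0⊕1⊕0⊕1⊕0⊕1⊕1⊕0⊕1⊕0 = 1
s8: b8⊕b9⊕b10⊕b11⊕b12⊕b13⊕b14⊕b15⊕b24⊕b25⊕b26⊕b27⊕b28⊕b29⊕b30⊕b31 = 1⊕0⊕1⊕0⊕0⊕1⊕0⊕1⊕1⊕0⊕1⊕0⊕1⊕0⊕1⊕0 = 0
s16: b16⊕b17⊕b18⊕b19⊕b20⊕b21⊕b22⊕b23⊕b24⊕b25⊕b26⊕b27⊕b28⊕b29⊕b30⊕b31 = 0⊕1⊕1⊕0⊕0⊕1⊕0⊕1⊕1⊕0⊕1⊕0⊕1⊕0⊕1⊕0 = 0
Syndrome (s16...s1) = 00100 → position 4.

4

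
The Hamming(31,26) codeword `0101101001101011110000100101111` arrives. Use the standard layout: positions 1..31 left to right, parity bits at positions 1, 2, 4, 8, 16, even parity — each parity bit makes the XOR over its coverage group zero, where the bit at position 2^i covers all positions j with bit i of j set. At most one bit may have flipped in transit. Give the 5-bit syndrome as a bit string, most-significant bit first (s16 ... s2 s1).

s1: b1⊕b3⊕b5⊕b7⊕b9⊕b11⊕b13⊕b15⊕b17⊕b19⊕b21⊕b23⊕b25⊕b27⊕b29⊕b31 = 0⊕0⊕1⊕1⊕0⊕1⊕1⊕1⊕1⊕0⊕0⊕1⊕0⊕0⊕1⊕1 = 1
s2: b2⊕b3⊕b6⊕b7⊕b10⊕b11⊕b14⊕b15⊕b18⊕b19⊕b22⊕b23⊕b26⊕b27⊕b30⊕b31 = 1⊕0⊕0⊕1⊕1⊕1⊕0⊕1⊕1⊕0⊕0⊕1⊕1⊕0⊕1⊕1 = 0
s4: b4⊕b5⊕b6⊕b7⊕b12⊕b13⊕b14⊕b15⊕b20⊕b21⊕b22⊕b23⊕b28⊕b29⊕b30⊕b31 = 1⊕1⊕0⊕1⊕0⊕1⊕0⊕1⊕0⊕0⊕0⊕1⊕1⊕1⊕1⊕1 = 0
s8: b8⊕b9⊕b10⊕b11⊕b12⊕b13⊕b14⊕b15⊕b24⊕b25⊕b26⊕b27⊕b28⊕b29⊕b30⊕b31 = 0⊕0⊕1⊕1⊕0⊕1⊕0⊕1⊕0⊕0⊕1⊕0⊕1⊕1⊕1⊕1 = 1
s16: b16⊕b17⊕b18⊕b19⊕b20⊕b21⊕b22⊕b23⊕b24⊕b25⊕b26⊕b27⊕b28⊕b29⊕b30⊕b31 = 1⊕1⊕1⊕0⊕0⊕0⊕0⊕1⊕0⊕0⊕1⊕0⊕1⊕1⊕1⊕1 = 1
Syndrome (s16...s1) = 11001 → position 25.

11001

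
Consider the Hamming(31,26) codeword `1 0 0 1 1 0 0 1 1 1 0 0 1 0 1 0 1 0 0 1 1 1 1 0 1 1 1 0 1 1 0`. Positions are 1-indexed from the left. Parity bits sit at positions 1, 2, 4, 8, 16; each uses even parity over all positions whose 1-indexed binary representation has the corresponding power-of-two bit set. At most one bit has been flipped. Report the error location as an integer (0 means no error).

3

s1: b1⊕b3⊕b5⊕b7⊕b9⊕b11⊕b13⊕b15⊕b17⊕b19⊕b21⊕b23⊕b25⊕b27⊕b29⊕b31 = 1⊕0⊕1⊕0⊕1⊕0⊕1⊕1⊕1⊕0⊕1⊕1⊕1⊕1⊕1⊕0 = 1
s2: b2⊕b3⊕b6⊕b7⊕b10⊕b11⊕b14⊕b15⊕b18⊕b19⊕b22⊕b23⊕b26⊕b27⊕b30⊕b31 = 0⊕0⊕0⊕0⊕1⊕0⊕0⊕1⊕0⊕0⊕1⊕1⊕1⊕1⊕1⊕0 = 1
s4: b4⊕b5⊕b6⊕b7⊕b12⊕b13⊕b14⊕b15⊕b20⊕b21⊕b22⊕b23⊕b28⊕b29⊕b30⊕b31 = 1⊕1⊕0⊕0⊕0⊕1⊕0⊕1⊕1⊕1⊕1⊕1⊕0⊕1⊕1⊕0 = 0
s8: b8⊕b9⊕b10⊕b11⊕b12⊕b13⊕b14⊕b15⊕b24⊕b25⊕b26⊕b27⊕b28⊕b29⊕b30⊕b31 = 1⊕1⊕1⊕0⊕0⊕1⊕0⊕1⊕0⊕1⊕1⊕1⊕0⊕1⊕1⊕0 = 0
s16: b16⊕b17⊕b18⊕b19⊕b20⊕b21⊕b22⊕b23⊕b24⊕b25⊕b26⊕b27⊕b28⊕b29⊕b30⊕b31 = 0⊕1⊕0⊕0⊕1⊕1⊕1⊕1⊕0⊕1⊕1⊕1⊕0⊕1⊕1⊕0 = 0
Syndrome (s16...s1) = 00011 → position 3.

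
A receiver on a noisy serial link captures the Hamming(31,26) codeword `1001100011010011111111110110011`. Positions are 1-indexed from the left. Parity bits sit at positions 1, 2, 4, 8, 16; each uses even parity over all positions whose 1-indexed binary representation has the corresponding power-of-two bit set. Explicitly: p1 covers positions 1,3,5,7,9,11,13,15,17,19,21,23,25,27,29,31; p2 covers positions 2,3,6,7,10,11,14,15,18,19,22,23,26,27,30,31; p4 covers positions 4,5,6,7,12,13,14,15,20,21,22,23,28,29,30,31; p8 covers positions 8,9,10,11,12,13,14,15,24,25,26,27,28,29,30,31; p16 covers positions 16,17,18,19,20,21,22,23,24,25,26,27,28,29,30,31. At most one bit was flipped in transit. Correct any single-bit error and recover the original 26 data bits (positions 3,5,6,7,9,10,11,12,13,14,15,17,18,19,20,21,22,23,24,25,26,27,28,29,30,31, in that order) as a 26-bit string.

s1: b1⊕b3⊕b5⊕b7⊕b9⊕b11⊕b13⊕b15⊕b17⊕b19⊕b21⊕b23⊕b25⊕b27⊕b29⊕b31 = 1⊕0⊕1⊕0⊕1⊕0⊕0⊕1⊕1⊕1⊕1⊕1⊕0⊕1⊕0⊕1 = 0
s2: b2⊕b3⊕b6⊕b7⊕b10⊕b11⊕b14⊕b15⊕b18⊕b19⊕b22⊕b23⊕b26⊕b27⊕b30⊕b31 = 0⊕0⊕0⊕0⊕1⊕0⊕0⊕1⊕1⊕1⊕1⊕1⊕1⊕1⊕1⊕1 = 0
s4: b4⊕b5⊕b6⊕b7⊕b12⊕b13⊕b14⊕b15⊕b20⊕b21⊕b22⊕b23⊕b28⊕b29⊕b30⊕b31 = 1⊕1⊕0⊕0⊕1⊕0⊕0⊕1⊕1⊕1⊕1⊕1⊕0⊕0⊕1⊕1 = 0
s8: b8⊕b9⊕b10⊕b11⊕b12⊕b13⊕b14⊕b15⊕b24⊕b25⊕b26⊕b27⊕b28⊕b29⊕b30⊕b31 = 0⊕1⊕1⊕0⊕1⊕0⊕0⊕1⊕1⊕0⊕1⊕1⊕0⊕0⊕1⊕1 = 1
s16: b16⊕b17⊕b18⊕b19⊕b20⊕b21⊕b22⊕b23⊕b24⊕b25⊕b26⊕b27⊕b28⊕b29⊕b30⊕b31 = 1⊕1⊕1⊕1⊕1⊕1⊕1⊕1⊕1⊕0⊕1⊕1⊕0⊕0⊕1⊕1 = 1
Syndrome (s16...s1) = 11000 → position 24.
Flip bit 24: corrected codeword = 1001100011010011111111100110011
Data bits at positions 3,5,6,7,9,10,11,12,13,14,15,17,18,19,20,21,22,23,24,25,26,27,28,29,30,31: 01001101001111111100110011

01001101001111111100110011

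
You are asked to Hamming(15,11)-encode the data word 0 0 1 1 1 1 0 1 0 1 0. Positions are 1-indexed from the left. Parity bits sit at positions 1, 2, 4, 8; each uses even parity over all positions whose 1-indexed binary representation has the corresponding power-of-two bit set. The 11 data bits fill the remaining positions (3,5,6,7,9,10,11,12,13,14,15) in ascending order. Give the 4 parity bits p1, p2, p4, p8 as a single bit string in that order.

0000

Place data bits at non-power-of-two positions: b3=0, b5=0, b6=1, b7=1, b9=1, b10=1, b11=0, b12=1, b13=0, b14=1, b15=0.
p1 = XOR of data positions {3,5,7,9,11,13,15} = 0⊕0⊕1⊕1⊕0⊕0⊕0 = 0
p2 = XOR of data positions {3,6,7,10,11,14,15} = 0⊕1⊕1⊕1⊕0⊕1⊕0 = 0
p4 = XOR of data positions {5,6,7,12,13,14,15} = 0⊕1⊕1⊕1⊕0⊕1⊕0 = 0
p8 = XOR of data positions {9,10,11,12,13,14,15} = 1⊕1⊕0⊕1⊕0⊕1⊕0 = 0
Parity bits p1,p2,p4,p8 = 0000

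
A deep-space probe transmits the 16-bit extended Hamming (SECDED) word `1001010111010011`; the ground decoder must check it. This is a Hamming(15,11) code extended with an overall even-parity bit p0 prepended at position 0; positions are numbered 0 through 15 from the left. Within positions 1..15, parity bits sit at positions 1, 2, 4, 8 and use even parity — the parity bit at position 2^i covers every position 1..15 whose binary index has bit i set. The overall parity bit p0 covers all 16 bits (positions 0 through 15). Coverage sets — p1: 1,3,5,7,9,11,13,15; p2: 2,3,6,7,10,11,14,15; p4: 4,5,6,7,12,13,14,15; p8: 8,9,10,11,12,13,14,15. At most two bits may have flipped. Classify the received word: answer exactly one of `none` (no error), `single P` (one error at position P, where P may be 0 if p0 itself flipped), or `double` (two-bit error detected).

single 10

s1: b1⊕b3⊕b5⊕b7⊕b9⊕b11⊕b13⊕b15 = 0⊕1⊕1⊕1⊕1⊕1⊕0⊕1 = 0
s2: b2⊕b3⊕b6⊕b7⊕b10⊕b11⊕b14⊕b15 = 0⊕1⊕0⊕1⊕0⊕1⊕1⊕1 = 1
s4: b4⊕b5⊕b6⊕b7⊕b12⊕b13⊕b14⊕b15 = 0⊕1⊕0⊕1⊕0⊕0⊕1⊕1 = 0
s8: b8⊕b9⊕b10⊕b11⊕b12⊕b13⊕b14⊕b15 = 1⊕1⊕0⊕1⊕0⊕0⊕1⊕1 = 1
Syndrome (s8...s1) = 1010 → position 10.
Overall parity (XOR of all 16 bits, including p0): 1⊕0⊕0⊕1⊕0⊕1⊕0⊕1⊕1⊕1⊕0⊕1⊕0⊕0⊕1⊕1 = 1
Overall=1, syndrome position=10 → single-bit error at position 10.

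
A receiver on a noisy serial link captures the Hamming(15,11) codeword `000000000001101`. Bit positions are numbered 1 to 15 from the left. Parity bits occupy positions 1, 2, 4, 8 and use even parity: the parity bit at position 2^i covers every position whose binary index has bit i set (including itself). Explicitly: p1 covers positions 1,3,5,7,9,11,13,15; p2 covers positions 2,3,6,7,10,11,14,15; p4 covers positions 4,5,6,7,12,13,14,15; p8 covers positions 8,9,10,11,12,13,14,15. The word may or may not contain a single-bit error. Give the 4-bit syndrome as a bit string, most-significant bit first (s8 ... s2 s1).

1110

s1: b1⊕b3⊕b5⊕b7⊕b9⊕b11⊕b13⊕b15 = 0⊕0⊕0⊕0⊕0⊕0⊕1⊕1 = 0
s2: b2⊕b3⊕b6⊕b7⊕b10⊕b11⊕b14⊕b15 = 0⊕0⊕0⊕0⊕0⊕0⊕0⊕1 = 1
s4: b4⊕b5⊕b6⊕b7⊕b12⊕b13⊕b14⊕b15 = 0⊕0⊕0⊕0⊕1⊕1⊕0⊕1 = 1
s8: b8⊕b9⊕b10⊕b11⊕b12⊕b13⊕b14⊕b15 = 0⊕0⊕0⊕0⊕1⊕1⊕0⊕1 = 1
Syndrome (s8...s1) = 1110 → position 14.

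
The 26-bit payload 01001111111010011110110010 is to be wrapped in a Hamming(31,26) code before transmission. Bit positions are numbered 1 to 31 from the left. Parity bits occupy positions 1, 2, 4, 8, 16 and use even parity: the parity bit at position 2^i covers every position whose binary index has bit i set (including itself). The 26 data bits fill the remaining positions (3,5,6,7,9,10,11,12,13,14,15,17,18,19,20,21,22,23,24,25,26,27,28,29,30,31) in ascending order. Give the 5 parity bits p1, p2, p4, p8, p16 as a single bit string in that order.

Place data bits at non-power-of-two positions: b3=0, b5=1, b6=0, b7=0, b9=1, b10=1, b11=1, b12=1, b13=1, b14=1, b15=1, b17=0, b18=1, b19=0, b20=0, b21=1, b22=1, b23=1, b24=1, b25=0, b26=1, b27=1, b28=0, b29=0, b30=1, b31=0.
p1 = XOR of data positions {3,5,7,9,11,13,15,17,19,21,23,25,27,29,31} = 0⊕1⊕0⊕1⊕1⊕1⊕1⊕0⊕0⊕1⊕1⊕0⊕1⊕0⊕0 = 0
p2 = XOR of data positions {3,6,7,10,11,14,15,18,19,22,23,26,27,30,31} = 0⊕0⊕0⊕1⊕1⊕1⊕1⊕1⊕0⊕1⊕1⊕1⊕1⊕1⊕0 = 0
p4 = XOR of data positions {5,6,7,12,13,14,15,20,21,22,23,28,29,30,31} = 1⊕0⊕0⊕1⊕1⊕1⊕1⊕0⊕1⊕1⊕1⊕0⊕0⊕1⊕0 = 1
p8 = XOR of data positions {9,10,11,12,13,14,15,24,25,26,27,28,29,30,31} = 1⊕1⊕1⊕1⊕1⊕1⊕1⊕1⊕0⊕1⊕1⊕0⊕0⊕1⊕0 = 1
p16 = XOR of data positions {17,18,19,20,21,22,23,24,25,26,27,28,29,30,31} = 0⊕1⊕0⊕0⊕1⊕1⊕1⊕1⊕0⊕1⊕1⊕0⊕0⊕1⊕0 = 0
Parity bits p1,p2,p4,p8,p16 = 00110

00110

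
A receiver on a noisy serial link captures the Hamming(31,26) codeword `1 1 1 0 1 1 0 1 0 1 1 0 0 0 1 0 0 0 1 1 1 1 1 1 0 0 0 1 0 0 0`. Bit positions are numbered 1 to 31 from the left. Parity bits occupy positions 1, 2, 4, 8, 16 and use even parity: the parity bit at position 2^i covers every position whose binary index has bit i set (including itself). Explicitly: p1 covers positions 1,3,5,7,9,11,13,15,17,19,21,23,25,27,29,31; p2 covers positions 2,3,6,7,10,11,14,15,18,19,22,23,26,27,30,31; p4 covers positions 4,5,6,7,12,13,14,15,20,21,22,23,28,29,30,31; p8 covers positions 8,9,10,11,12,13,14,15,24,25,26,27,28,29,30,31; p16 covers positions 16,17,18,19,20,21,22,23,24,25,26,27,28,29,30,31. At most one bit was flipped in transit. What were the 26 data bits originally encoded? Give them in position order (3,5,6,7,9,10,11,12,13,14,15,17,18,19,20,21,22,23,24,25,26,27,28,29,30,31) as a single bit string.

11100110001011111110001000

s1: b1⊕b3⊕b5⊕b7⊕b9⊕b11⊕b13⊕b15⊕b17⊕b19⊕b21⊕b23⊕b25⊕b27⊕b29⊕b31 = 1⊕1⊕1⊕0⊕0⊕1⊕0⊕1⊕0⊕1⊕1⊕1⊕0⊕0⊕0⊕0 = 0
s2: b2⊕b3⊕b6⊕b7⊕b10⊕b11⊕b14⊕b15⊕b18⊕b19⊕b22⊕b23⊕b26⊕b27⊕b30⊕b31 = 1⊕1⊕1⊕0⊕1⊕1⊕0⊕1⊕0⊕1⊕1⊕1⊕0⊕0⊕0⊕0 = 1
s4: b4⊕b5⊕b6⊕b7⊕b12⊕b13⊕b14⊕b15⊕b20⊕b21⊕b22⊕b23⊕b28⊕b29⊕b30⊕b31 = 0⊕1⊕1⊕0⊕0⊕0⊕0⊕1⊕1⊕1⊕1⊕1⊕1⊕0⊕0⊕0 = 0
s8: b8⊕b9⊕b10⊕b11⊕b12⊕b13⊕b14⊕b15⊕b24⊕b25⊕b26⊕b27⊕b28⊕b29⊕b30⊕b31 = 1⊕0⊕1⊕1⊕0⊕0⊕0⊕1⊕1⊕0⊕0⊕0⊕1⊕0⊕0⊕0 = 0
s16: b16⊕b17⊕b18⊕b19⊕b20⊕b21⊕b22⊕b23⊕b24⊕b25⊕b26⊕b27⊕b28⊕b29⊕b30⊕b31 = 0⊕0⊕0⊕1⊕1⊕1⊕1⊕1⊕1⊕0⊕0⊕0⊕1⊕0⊕0⊕0 = 1
Syndrome (s16...s1) = 10010 → position 18.
Flip bit 18: corrected codeword = 1110110101100010011111110001000
Data bits at positions 3,5,6,7,9,10,11,12,13,14,15,17,18,19,20,21,22,23,24,25,26,27,28,29,30,31: 11100110001011111110001000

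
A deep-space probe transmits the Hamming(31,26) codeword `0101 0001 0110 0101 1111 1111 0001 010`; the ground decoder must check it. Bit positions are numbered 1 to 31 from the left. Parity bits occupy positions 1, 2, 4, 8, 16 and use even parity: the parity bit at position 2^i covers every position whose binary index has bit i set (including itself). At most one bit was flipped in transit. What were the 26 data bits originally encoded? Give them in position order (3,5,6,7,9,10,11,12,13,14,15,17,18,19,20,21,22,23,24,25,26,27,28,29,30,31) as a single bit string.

s1: b1⊕b3⊕b5⊕b7⊕b9⊕b11⊕b13⊕b15⊕b17⊕b19⊕b21⊕b23⊕b25⊕b27⊕b29⊕b31 = 0⊕0⊕0⊕0⊕0⊕1⊕0⊕0⊕1⊕1⊕1⊕1⊕0⊕0⊕0⊕0 = 1
s2: b2⊕b3⊕b6⊕b7⊕b10⊕b11⊕b14⊕b15⊕b18⊕b19⊕b22⊕b23⊕b26⊕b27⊕b30⊕b31 = 1⊕0⊕0⊕0⊕1⊕1⊕1⊕0⊕1⊕1⊕1⊕1⊕0⊕0⊕1⊕0 = 1
s4: b4⊕b5⊕b6⊕b7⊕b12⊕b13⊕b14⊕b15⊕b20⊕b21⊕b22⊕b23⊕b28⊕b29⊕b30⊕b31 = 1⊕0⊕0⊕0⊕0⊕0⊕1⊕0⊕1⊕1⊕1⊕1⊕1⊕0⊕1⊕0 = 0
s8: b8⊕b9⊕b10⊕b11⊕b12⊕b13⊕b14⊕b15⊕b24⊕b25⊕b26⊕b27⊕b28⊕b29⊕b30⊕b31 = 1⊕0⊕1⊕1⊕0⊕0⊕1⊕0⊕1⊕0⊕0⊕0⊕1⊕0⊕1⊕0 = 1
s16: b16⊕b17⊕b18⊕b19⊕b20⊕b21⊕b22⊕b23⊕b24⊕b25⊕b26⊕b27⊕b28⊕b29⊕b30⊕b31 = 1⊕1⊕1⊕1⊕1⊕1⊕1⊕1⊕1⊕0⊕0⊕0⊕1⊕0⊕1⊕0 = 1
Syndrome (s16...s1) = 11011 → position 27.
Flip bit 27: corrected codeword = 0101000101100101111111110011010
Data bits at positions 3,5,6,7,9,10,11,12,13,14,15,17,18,19,20,21,22,23,24,25,26,27,28,29,30,31: 00000110010111111110011010

00000110010111111110011010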